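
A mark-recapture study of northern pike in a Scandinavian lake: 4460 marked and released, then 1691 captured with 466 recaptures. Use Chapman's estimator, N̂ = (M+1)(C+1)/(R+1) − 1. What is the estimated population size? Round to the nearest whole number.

N ≈ 16,162

N̂ = (4460+1)(1691+1)/(466+1) − 1 = 4461·1692/467 − 1
= 7548012/467 − 1 ≈ 16162.8 − 1 ≈ 16161.8 → 16162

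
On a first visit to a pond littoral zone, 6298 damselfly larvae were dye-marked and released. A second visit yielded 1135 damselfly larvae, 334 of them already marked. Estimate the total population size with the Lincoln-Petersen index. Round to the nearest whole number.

Lincoln-Petersen assumes M/N = R/C, so N = M·C / R.
N = (6298 × 1135) / 334 = 7148230 / 334 ≈ 21401.9 → 21402

N ≈ 21,402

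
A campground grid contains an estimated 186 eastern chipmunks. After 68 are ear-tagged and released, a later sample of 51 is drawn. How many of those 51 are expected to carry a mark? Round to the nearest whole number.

Expected recaptures E[R] = M·C / N.
E[R] = 68 × 51 / 186 = 3468 / 186 ≈ 18.6 → 19

expected recaptures ≈ 19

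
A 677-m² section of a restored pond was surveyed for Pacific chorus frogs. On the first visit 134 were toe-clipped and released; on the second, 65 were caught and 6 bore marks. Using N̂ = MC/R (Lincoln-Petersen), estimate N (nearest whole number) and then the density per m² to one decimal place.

N̂ = 134·65/6 = 8710/6 ≈ 1451.7 → 1452
Density = N̂ / area = 1452 / 677 ≈ 2.14 → 2.1 per m²

density ≈ 2.1 Pacific chorus frogs per m²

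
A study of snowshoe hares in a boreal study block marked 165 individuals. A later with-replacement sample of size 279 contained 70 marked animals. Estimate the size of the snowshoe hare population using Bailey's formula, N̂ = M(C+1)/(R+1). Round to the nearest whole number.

N̂ = 165·(279+1)/(70+1) = 165·280/71 = 46200/71 ≈ 650.7 → 651

N ≈ 651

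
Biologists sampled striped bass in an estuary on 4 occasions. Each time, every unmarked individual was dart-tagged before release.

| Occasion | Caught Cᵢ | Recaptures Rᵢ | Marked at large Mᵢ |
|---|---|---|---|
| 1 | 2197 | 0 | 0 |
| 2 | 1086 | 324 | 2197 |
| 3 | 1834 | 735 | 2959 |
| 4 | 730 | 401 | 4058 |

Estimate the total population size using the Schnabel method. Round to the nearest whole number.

N ≈ 7380

Σ MᵢCᵢ = 0·2197 + 2197·1086 + 2959·1834 + 4058·730 = 0 + 2385942 + 5426806 + 2962340 = 10775088
Σ Rᵢ = 0 + 324 + 735 + 401 = 1460
N̂ = 10775088 / 1460 ≈ 7380.2 → 7380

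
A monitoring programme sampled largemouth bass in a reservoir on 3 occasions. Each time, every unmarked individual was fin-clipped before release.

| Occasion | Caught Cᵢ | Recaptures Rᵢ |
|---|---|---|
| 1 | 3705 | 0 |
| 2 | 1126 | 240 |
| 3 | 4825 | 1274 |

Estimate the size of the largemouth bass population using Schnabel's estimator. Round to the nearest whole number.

N ≈ 17,387

Marked at large before each occasion: Mᵢ = Σⱼ<ᵢ (Cⱼ − Rⱼ) → M1=0, M2=3705, M3=4591
Σ MᵢCᵢ = 0·3705 + 3705·1126 + 4591·4825 = 0 + 4171830 + 22151575 = 26323405
Σ Rᵢ = 0 + 240 + 1274 = 1514
N̂ = 26323405 / 1514 ≈ 17386.7 → 17387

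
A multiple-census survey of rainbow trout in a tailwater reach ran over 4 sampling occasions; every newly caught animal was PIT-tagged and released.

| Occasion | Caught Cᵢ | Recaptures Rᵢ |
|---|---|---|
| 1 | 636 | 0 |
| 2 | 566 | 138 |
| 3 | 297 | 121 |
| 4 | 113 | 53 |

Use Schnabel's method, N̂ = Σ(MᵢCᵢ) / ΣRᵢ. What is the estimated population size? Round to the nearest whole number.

N ≈ 2616

Marked at large before each occasion: Mᵢ = Σⱼ<ᵢ (Cⱼ − Rⱼ) → M1=0, M2=636, M3=1064, M4=1240
Σ MᵢCᵢ = 0·636 + 636·566 + 1064·297 + 1240·113 = 0 + 359976 + 316008 + 140120 = 816104
Σ Rᵢ = 0 + 138 + 121 + 53 = 312
N̂ = 816104 / 312 ≈ 2615.7 → 2616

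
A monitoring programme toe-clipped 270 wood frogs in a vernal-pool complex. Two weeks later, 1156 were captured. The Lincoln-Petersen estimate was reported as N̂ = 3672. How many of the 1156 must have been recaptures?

From N = M·C/R: R = M·C / N = 270·1156 / 3672 = 312120 / 3672 = 85.

R = 85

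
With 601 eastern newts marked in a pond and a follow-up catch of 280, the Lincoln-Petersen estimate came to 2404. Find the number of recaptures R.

R = 70

From N = M·C/R: R = M·C / N = 601·280 / 2404 = 168280 / 2404 = 70.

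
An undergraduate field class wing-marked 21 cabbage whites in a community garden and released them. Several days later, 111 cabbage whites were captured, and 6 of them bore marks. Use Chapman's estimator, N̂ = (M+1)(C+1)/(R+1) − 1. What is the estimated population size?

N = 351

N̂ = (21+1)(111+1)/(6+1) − 1 = 22·112/7 − 1
= 2464/7 − 1 = 352 − 1 = 351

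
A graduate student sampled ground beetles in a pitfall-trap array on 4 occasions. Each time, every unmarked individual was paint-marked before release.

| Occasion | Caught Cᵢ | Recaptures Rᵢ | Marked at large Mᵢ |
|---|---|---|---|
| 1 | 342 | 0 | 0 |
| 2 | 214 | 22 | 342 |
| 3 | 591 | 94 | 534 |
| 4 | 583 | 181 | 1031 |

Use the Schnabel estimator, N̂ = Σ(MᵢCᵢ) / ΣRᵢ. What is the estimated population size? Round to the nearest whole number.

Σ MᵢCᵢ = 0·342 + 342·214 + 534·591 + 1031·583 = 0 + 73188 + 315594 + 601073 = 989855
Σ Rᵢ = 0 + 22 + 94 + 181 = 297
N̂ = 989855 / 297 ≈ 3332.8 → 3333

N ≈ 3333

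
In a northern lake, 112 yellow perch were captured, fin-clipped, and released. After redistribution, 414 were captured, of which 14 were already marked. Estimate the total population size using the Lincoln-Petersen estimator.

N = 3312

The marked fraction in the recapture sample should equal the marked fraction in the population: 14/414 = 112/N.
N = (112 × 414) / 14 = 46368 / 14 = 3312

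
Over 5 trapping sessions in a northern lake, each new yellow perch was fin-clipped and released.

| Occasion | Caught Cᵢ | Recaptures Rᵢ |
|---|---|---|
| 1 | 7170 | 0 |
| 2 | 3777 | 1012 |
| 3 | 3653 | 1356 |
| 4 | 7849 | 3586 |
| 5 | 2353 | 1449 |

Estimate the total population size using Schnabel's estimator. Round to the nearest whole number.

N ≈ 26,772

Marked at large before each occasion: Mᵢ = Σⱼ<ᵢ (Cⱼ − Rⱼ) → M1=0, M2=7170, M3=9935, M4=12232, M5=16495
Σ MᵢCᵢ = 0·7170 + 7170·3777 + 9935·3653 + 12232·7849 + 16495·2353 = 0 + 27081090 + 36292555 + 96008968 + 38812735 = 198195348
Σ Rᵢ = 0 + 1012 + 1356 + 3586 + 1449 = 7403
N̂ = 198195348 / 7403 ≈ 26772.3 → 26772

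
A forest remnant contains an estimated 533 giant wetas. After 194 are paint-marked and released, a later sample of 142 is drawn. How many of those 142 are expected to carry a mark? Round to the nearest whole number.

The marked fraction of the population is 194/533, so in a sample of 142 expect C·(M/N) marked.
E[R] = 194 × 142 / 533 = 27548 / 533 ≈ 51.7 → 52

expected recaptures ≈ 52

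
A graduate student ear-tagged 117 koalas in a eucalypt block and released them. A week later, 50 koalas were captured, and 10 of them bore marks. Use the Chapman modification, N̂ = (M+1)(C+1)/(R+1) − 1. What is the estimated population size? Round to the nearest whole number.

N ≈ 546

N̂ = (117+1)(50+1)/(10+1) − 1 = 118·51/11 − 1
= 6018/11 − 1 ≈ 547.1 − 1 ≈ 546.1 → 546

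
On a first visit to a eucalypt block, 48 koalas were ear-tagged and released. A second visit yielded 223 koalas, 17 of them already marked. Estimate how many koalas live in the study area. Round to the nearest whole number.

N ≈ 630

The marked fraction in the recapture sample should equal the marked fraction in the population: 17/223 = 48/N.
N = (48 × 223) / 17 = 10704 / 17 ≈ 629.6 → 630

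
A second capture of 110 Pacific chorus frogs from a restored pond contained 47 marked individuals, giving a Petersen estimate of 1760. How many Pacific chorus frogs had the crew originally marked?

M = 752

From N = M·C/R: M = N·R / C = 1760·47 / 110 = 82720 / 110 = 752.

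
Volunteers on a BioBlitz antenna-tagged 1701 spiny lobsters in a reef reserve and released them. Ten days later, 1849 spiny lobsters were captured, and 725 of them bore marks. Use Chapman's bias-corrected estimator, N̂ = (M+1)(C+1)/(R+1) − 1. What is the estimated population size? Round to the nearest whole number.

N ≈ 4336

N̂ = (1701+1)(1849+1)/(725+1) − 1 = 1702·1850/726 − 1
= 3148700/726 − 1 ≈ 4337.1 − 1 ≈ 4336.1 → 4336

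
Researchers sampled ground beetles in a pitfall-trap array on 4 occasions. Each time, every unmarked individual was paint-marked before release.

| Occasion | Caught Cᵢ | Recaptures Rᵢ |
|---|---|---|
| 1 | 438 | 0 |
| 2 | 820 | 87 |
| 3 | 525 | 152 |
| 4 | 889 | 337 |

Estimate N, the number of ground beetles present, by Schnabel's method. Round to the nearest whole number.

Marked at large before each occasion: Mᵢ = Σⱼ<ᵢ (Cⱼ − Rⱼ) → M1=0, M2=438, M3=1171, M4=1544
Σ MᵢCᵢ = 0·438 + 438·820 + 1171·525 + 1544·889 = 0 + 359160 + 614775 + 1372616 = 2346551
Σ Rᵢ = 0 + 87 + 152 + 337 = 576
N̂ = 2346551 / 576 ≈ 4073.9 → 4074

N ≈ 4074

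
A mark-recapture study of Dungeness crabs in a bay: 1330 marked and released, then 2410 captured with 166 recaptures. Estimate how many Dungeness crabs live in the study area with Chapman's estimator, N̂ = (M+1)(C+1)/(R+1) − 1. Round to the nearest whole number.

N ≈ 19,215

N̂ = (1330+1)(2410+1)/(166+1) − 1 = 1331·2411/167 − 1
= 3209041/167 − 1 ≈ 19215.8 − 1 ≈ 19214.8 → 19215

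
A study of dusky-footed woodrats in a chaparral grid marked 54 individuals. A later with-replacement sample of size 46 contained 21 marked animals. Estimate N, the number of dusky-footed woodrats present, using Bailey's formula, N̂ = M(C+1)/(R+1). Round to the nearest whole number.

N ≈ 115

N̂ = 54·(46+1)/(21+1) = 54·47/22 = 2538/22 ≈ 115.4 → 115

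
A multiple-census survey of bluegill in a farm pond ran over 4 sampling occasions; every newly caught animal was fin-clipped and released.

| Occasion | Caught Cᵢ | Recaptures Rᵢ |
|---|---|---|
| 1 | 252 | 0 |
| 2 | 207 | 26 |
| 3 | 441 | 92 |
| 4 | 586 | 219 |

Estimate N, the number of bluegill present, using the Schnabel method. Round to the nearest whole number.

Marked at large before each occasion: Mᵢ = Σⱼ<ᵢ (Cⱼ − Rⱼ) → M1=0, M2=252, M3=433, M4=782
Σ MᵢCᵢ = 0·252 + 252·207 + 433·441 + 782·586 = 0 + 52164 + 190953 + 458252 = 701369
Σ Rᵢ = 0 + 26 + 92 + 219 = 337
N̂ = 701369 / 337 ≈ 2081.2 → 2081

N ≈ 2081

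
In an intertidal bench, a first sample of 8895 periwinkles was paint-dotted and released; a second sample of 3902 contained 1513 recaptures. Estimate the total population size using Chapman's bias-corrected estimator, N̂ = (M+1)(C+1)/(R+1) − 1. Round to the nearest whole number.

N ≈ 22,932

N̂ = (8895+1)(3902+1)/(1513+1) − 1 = 8896·3903/1514 − 1
= 34721088/1514 − 1 ≈ 22933.3 − 1 ≈ 22932.3 → 22932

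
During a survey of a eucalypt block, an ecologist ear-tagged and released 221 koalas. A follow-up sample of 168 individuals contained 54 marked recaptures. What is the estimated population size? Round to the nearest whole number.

Lincoln-Petersen assumes M/N = R/C, so N = M·C / R.
N = (221 × 168) / 54 = 37128 / 54 ≈ 687.6 → 688

N ≈ 688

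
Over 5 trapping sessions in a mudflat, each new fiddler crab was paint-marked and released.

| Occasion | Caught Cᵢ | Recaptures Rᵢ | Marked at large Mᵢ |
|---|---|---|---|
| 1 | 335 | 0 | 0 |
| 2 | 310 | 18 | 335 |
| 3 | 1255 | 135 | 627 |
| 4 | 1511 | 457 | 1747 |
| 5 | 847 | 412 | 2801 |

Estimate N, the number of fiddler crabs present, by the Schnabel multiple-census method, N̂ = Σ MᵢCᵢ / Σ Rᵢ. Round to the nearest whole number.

Σ MᵢCᵢ = 0·335 + 335·310 + 627·1255 + 1747·1511 + 2801·847 = 0 + 103850 + 786885 + 2639717 + 2372447 = 5902899
Σ Rᵢ = 0 + 18 + 135 + 457 + 412 = 1022
N̂ = 5902899 / 1022 ≈ 5775.8 → 5776

N ≈ 5776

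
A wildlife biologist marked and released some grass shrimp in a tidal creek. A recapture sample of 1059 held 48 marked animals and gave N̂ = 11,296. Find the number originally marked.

M = 512

From N = M·C/R: M = N·R / C = 11296·48 / 1059 = 542208 / 1059 = 512.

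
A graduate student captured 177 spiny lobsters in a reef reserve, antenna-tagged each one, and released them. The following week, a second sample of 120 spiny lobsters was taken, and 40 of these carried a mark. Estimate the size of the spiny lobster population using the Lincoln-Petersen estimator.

N = 531

If marked individuals mix randomly, R/C ≈ M/N, giving N ≈ M·C/R.
N = (177 × 120) / 40 = 21240 / 40 = 531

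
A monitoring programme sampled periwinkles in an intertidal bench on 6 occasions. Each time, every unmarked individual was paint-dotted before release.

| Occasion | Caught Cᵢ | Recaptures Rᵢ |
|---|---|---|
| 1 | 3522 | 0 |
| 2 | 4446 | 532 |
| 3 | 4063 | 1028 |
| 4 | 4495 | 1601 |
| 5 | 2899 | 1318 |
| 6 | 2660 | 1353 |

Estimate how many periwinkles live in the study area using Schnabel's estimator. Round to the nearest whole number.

Marked at large before each occasion: Mᵢ = Σⱼ<ᵢ (Cⱼ − Rⱼ) → M1=0, M2=3522, M3=7436, M4=10471, M5=13365, M6=14946
Σ MᵢCᵢ = 0·3522 + 3522·4446 + 7436·4063 + 10471·4495 + 13365·2899 + 14946·2660 = 0 + 15658812 + 30212468 + 47067145 + 38745135 + 39756360 = 171439920
Σ Rᵢ = 0 + 532 + 1028 + 1601 + 1318 + 1353 = 5832
N̂ = 171439920 / 5832 ≈ 29396.4 → 29396

N ≈ 29,396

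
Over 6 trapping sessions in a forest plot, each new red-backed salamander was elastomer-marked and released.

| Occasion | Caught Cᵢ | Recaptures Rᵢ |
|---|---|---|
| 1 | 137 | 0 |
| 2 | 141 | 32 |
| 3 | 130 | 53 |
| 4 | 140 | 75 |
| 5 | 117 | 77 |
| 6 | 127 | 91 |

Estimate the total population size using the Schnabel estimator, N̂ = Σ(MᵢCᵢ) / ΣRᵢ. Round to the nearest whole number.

N ≈ 598

Marked at large before each occasion: Mᵢ = Σⱼ<ᵢ (Cⱼ − Rⱼ) → M1=0, M2=137, M3=246, M4=323, M5=388, M6=428
Σ MᵢCᵢ = 0·137 + 137·141 + 246·130 + 323·140 + 388·117 + 428·127 = 0 + 19317 + 31980 + 45220 + 45396 + 54356 = 196269
Σ Rᵢ = 0 + 32 + 53 + 75 + 77 + 91 = 328
N̂ = 196269 / 328 ≈ 598.4 → 598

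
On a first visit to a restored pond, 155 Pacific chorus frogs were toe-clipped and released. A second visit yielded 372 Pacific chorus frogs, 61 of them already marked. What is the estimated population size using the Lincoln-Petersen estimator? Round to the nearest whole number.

The marked fraction in the recapture sample should equal the marked fraction in the population: 61/372 = 155/N.
N = (155 × 372) / 61 = 57660 / 61 ≈ 945.2 → 945

N ≈ 945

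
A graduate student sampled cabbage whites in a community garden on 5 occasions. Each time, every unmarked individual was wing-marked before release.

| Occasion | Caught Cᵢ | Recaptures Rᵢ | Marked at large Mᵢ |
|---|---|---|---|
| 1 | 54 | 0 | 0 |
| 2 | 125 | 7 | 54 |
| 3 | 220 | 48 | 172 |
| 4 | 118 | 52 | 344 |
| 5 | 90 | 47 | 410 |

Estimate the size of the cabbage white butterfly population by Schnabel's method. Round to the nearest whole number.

Σ MᵢCᵢ = 0·54 + 54·125 + 172·220 + 344·118 + 410·90 = 0 + 6750 + 37840 + 40592 + 36900 = 122082
Σ Rᵢ = 0 + 7 + 48 + 52 + 47 = 154
N̂ = 122082 / 154 ≈ 792.7 → 793

N ≈ 793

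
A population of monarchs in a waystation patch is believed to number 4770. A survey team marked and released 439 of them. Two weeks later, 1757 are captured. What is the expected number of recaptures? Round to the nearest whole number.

expected recaptures ≈ 162

The marked fraction of the population is 439/4770, so in a sample of 1757 expect C·(M/N) marked.
E[R] = 439 × 1757 / 4770 = 771323 / 4770 ≈ 161.7 → 162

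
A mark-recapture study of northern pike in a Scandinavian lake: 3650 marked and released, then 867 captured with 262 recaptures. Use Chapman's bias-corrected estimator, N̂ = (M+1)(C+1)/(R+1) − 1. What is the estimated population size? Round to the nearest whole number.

N̂ = (3650+1)(867+1)/(262+1) − 1 = 3651·868/263 − 1
= 3169068/263 − 1 ≈ 12049.7 − 1 ≈ 12048.7 → 12049

N ≈ 12,049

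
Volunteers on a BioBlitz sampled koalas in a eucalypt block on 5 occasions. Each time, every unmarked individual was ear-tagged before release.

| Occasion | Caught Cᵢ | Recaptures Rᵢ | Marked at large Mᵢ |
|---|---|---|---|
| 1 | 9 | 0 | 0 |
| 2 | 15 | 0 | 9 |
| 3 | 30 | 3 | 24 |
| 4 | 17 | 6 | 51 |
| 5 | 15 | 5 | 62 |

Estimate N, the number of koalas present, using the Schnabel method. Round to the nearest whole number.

Σ MᵢCᵢ = 0·9 + 9·15 + 24·30 + 51·17 + 62·15 = 0 + 135 + 720 + 867 + 930 = 2652
Σ Rᵢ = 0 + 0 + 3 + 6 + 5 = 14
N̂ = 2652 / 14 ≈ 189.4 → 189

N ≈ 189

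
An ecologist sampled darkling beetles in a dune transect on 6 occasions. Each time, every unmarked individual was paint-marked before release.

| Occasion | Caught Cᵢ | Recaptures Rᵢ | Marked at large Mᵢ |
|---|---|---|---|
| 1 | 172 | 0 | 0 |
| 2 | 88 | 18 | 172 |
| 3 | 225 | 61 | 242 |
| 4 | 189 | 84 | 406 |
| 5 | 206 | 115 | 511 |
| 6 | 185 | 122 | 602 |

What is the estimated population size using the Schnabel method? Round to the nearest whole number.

N ≈ 907

Σ MᵢCᵢ = 0·172 + 172·88 + 242·225 + 406·189 + 511·206 + 602·185 = 0 + 15136 + 54450 + 76734 + 105266 + 111370 = 362956
Σ Rᵢ = 0 + 18 + 61 + 84 + 115 + 122 = 400
N̂ = 362956 / 400 ≈ 907.4 → 907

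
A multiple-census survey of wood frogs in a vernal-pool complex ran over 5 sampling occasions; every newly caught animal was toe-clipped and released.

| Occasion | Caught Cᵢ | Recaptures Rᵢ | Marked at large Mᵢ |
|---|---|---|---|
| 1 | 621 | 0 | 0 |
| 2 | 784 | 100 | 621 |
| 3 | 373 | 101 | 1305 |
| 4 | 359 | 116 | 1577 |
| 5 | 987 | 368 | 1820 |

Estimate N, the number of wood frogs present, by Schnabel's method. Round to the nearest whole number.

Σ MᵢCᵢ = 0·621 + 621·784 + 1305·373 + 1577·359 + 1820·987 = 0 + 486864 + 486765 + 566143 + 1796340 = 3336112
Σ Rᵢ = 0 + 100 + 101 + 116 + 368 = 685
N̂ = 3336112 / 685 ≈ 4870.2 → 4870

N ≈ 4870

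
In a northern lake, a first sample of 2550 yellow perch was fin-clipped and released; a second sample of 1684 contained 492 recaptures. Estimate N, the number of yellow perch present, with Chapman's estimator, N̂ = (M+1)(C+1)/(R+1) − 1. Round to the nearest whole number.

N ≈ 8718

N̂ = (2550+1)(1684+1)/(492+1) − 1 = 2551·1685/493 − 1
= 4298435/493 − 1 ≈ 8718.9 − 1 ≈ 8717.9 → 8718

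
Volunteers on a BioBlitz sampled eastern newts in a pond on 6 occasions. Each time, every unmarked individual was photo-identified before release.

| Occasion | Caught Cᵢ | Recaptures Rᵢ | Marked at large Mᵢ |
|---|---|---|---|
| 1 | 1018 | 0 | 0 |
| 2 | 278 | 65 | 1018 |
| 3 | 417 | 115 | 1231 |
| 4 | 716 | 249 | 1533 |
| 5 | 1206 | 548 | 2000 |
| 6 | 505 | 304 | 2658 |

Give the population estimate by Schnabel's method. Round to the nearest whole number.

Σ MᵢCᵢ = 0·1018 + 1018·278 + 1231·417 + 1533·716 + 2000·1206 + 2658·505 = 0 + 283004 + 513327 + 1097628 + 2412000 + 1342290 = 5648249
Σ Rᵢ = 0 + 65 + 115 + 249 + 548 + 304 = 1281
N̂ = 5648249 / 1281 ≈ 4409.2 → 4409

N ≈ 4409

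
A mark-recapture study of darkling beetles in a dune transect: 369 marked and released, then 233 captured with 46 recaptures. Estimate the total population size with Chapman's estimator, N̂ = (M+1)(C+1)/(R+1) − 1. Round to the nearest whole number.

N ≈ 1841

N̂ = (369+1)(233+1)/(46+1) − 1 = 370·234/47 − 1
= 86580/47 − 1 ≈ 1842.1 − 1 ≈ 1841.1 → 1841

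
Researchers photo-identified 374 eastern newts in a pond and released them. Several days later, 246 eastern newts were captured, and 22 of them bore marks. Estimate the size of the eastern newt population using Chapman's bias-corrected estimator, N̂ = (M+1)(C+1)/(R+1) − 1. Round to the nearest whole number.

N ≈ 4026

N̂ = (374+1)(246+1)/(22+1) − 1 = 375·247/23 − 1
= 92625/23 − 1 ≈ 4027.2 − 1 ≈ 4026.2 → 4026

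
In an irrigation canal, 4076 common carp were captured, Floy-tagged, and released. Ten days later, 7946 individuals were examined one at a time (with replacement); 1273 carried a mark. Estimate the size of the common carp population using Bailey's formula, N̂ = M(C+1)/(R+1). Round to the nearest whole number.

N ≈ 25,425

N̂ = 4076·(7946+1)/(1273+1) = 4076·7947/1274 = 32391972/1274 ≈ 25425.4 → 25425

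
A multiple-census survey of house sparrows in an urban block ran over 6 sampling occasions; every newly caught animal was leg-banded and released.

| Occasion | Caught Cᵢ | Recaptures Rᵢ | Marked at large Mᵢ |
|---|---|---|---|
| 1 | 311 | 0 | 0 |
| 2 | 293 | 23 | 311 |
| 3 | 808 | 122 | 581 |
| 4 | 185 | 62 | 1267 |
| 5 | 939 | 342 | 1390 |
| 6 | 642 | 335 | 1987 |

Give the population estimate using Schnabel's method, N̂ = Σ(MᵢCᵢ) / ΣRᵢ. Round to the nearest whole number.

Σ MᵢCᵢ = 0·311 + 311·293 + 581·808 + 1267·185 + 1390·939 + 1987·642 = 0 + 91123 + 469448 + 234395 + 1305210 + 1275654 = 3375830
Σ Rᵢ = 0 + 23 + 122 + 62 + 342 + 335 = 884
N̂ = 3375830 / 884 ≈ 3818.8 → 3819

N ≈ 3819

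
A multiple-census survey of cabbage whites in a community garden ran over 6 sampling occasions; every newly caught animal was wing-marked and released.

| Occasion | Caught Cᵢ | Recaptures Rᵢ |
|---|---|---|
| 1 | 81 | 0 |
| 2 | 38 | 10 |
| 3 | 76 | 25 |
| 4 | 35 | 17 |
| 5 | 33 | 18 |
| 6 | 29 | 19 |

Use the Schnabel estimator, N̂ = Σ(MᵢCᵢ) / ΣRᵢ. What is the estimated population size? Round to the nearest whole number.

N ≈ 319

Marked at large before each occasion: Mᵢ = Σⱼ<ᵢ (Cⱼ − Rⱼ) → M1=0, M2=81, M3=109, M4=160, M5=178, M6=193
Σ MᵢCᵢ = 0·81 + 81·38 + 109·76 + 160·35 + 178·33 + 193·29 = 0 + 3078 + 8284 + 5600 + 5874 + 5597 = 28433
Σ Rᵢ = 0 + 10 + 25 + 17 + 18 + 19 = 89
N̂ = 28433 / 89 ≈ 319.47 → 319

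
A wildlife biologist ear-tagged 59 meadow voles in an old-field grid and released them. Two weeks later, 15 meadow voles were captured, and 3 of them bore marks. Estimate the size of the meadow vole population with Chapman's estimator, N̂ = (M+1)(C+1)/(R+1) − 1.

N = 239

N̂ = (59+1)(15+1)/(3+1) − 1 = 60·16/4 − 1
= 960/4 − 1 = 240 − 1 = 239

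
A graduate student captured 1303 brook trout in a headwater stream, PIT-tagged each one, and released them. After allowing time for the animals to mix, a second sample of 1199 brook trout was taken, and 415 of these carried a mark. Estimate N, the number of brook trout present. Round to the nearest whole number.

The marked fraction in the recapture sample should equal the marked fraction in the population: 415/1199 = 1303/N.
N = (1303 × 1199) / 415 = 1562297 / 415 ≈ 3764.6 → 3765

N ≈ 3765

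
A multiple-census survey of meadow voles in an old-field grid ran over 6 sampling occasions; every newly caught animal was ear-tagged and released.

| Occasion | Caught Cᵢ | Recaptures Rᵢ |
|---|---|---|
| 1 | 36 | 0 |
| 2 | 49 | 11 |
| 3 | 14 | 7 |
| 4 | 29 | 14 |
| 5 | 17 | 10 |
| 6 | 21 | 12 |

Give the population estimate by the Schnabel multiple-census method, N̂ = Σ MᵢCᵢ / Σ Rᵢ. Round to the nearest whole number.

N ≈ 166

Marked at large before each occasion: Mᵢ = Σⱼ<ᵢ (Cⱼ − Rⱼ) → M1=0, M2=36, M3=74, M4=81, M5=96, M6=103
Σ MᵢCᵢ = 0·36 + 36·49 + 74·14 + 81·29 + 96·17 + 103·21 = 0 + 1764 + 1036 + 2349 + 1632 + 2163 = 8944
Σ Rᵢ = 0 + 11 + 7 + 14 + 10 + 12 = 54
N̂ = 8944 / 54 ≈ 165.6 → 166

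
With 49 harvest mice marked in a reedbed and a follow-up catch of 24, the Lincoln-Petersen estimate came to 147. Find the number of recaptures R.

From N = M·C/R: R = M·C / N = 49·24 / 147 = 1176 / 147 = 8.

R = 8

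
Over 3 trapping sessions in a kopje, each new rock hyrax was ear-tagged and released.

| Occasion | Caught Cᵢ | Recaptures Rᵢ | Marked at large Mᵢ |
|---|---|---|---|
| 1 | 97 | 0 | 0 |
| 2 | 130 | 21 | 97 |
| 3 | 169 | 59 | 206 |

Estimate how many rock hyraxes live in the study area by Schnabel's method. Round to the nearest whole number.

Σ MᵢCᵢ = 0·97 + 97·130 + 206·169 = 0 + 12610 + 34814 = 47424
Σ Rᵢ = 0 + 21 + 59 = 80
N̂ = 47424 / 80 ≈ 592.8 → 593

N ≈ 593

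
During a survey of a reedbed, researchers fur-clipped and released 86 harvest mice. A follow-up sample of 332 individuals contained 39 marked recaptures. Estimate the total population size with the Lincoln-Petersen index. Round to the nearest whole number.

N = (86 × 332) / 39 = 28552 / 39 ≈ 732.1 → 732

N ≈ 732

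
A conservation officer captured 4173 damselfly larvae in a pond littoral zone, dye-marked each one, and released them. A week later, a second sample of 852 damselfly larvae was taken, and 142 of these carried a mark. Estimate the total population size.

N = (4173 × 852) / 142 = 3555396 / 142 = 25038

N = 25,038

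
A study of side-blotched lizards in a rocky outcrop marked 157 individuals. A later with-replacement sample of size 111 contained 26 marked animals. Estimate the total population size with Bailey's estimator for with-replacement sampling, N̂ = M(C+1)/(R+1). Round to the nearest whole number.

N ≈ 651

N̂ = 157·(111+1)/(26+1) = 157·112/27 = 17584/27 ≈ 651.3 → 651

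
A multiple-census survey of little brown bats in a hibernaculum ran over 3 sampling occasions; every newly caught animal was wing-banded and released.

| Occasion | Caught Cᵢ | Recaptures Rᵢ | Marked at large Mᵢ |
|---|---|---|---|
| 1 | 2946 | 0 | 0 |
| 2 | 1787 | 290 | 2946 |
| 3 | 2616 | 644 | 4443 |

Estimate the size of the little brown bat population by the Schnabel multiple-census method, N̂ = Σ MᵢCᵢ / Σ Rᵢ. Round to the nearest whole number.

Σ MᵢCᵢ = 0·2946 + 2946·1787 + 4443·2616 = 0 + 5264502 + 11622888 = 16887390
Σ Rᵢ = 0 + 290 + 644 = 934
N̂ = 16887390 / 934 ≈ 18080.7 → 18081

N ≈ 18,081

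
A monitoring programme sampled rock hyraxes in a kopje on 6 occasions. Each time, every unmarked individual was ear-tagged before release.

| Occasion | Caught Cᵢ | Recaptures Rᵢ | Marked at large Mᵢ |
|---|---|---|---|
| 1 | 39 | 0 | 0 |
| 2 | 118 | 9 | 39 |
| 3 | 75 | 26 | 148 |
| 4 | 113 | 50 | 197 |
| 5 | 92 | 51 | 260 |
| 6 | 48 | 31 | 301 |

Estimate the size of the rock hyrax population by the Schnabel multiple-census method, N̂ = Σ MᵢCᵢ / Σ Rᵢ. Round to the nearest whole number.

Σ MᵢCᵢ = 0·39 + 39·118 + 148·75 + 197·113 + 260·92 + 301·48 = 0 + 4602 + 11100 + 22261 + 23920 + 14448 = 76331
Σ Rᵢ = 0 + 9 + 26 + 50 + 51 + 31 = 167
N̂ = 76331 / 167 ≈ 457.1 → 457

N ≈ 457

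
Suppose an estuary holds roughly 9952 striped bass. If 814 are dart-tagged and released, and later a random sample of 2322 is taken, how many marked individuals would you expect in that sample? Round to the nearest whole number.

expected recaptures ≈ 190

The marked fraction of the population is 814/9952, so in a sample of 2322 expect C·(M/N) marked.
E[R] = 814 × 2322 / 9952 = 1890108 / 9952 ≈ 189.9 → 190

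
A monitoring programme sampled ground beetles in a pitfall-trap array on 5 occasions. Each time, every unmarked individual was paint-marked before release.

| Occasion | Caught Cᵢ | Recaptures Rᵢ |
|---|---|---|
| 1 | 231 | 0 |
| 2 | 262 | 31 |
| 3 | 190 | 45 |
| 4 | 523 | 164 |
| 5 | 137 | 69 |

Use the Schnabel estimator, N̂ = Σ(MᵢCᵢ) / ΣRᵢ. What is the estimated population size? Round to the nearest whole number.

N ≈ 1936

Marked at large before each occasion: Mᵢ = Σⱼ<ᵢ (Cⱼ − Rⱼ) → M1=0, M2=231, M3=462, M4=607, M5=966
Σ MᵢCᵢ = 0·231 + 231·262 + 462·190 + 607·523 + 966·137 = 0 + 60522 + 87780 + 317461 + 132342 = 598105
Σ Rᵢ = 0 + 31 + 45 + 164 + 69 = 309
N̂ = 598105 / 309 ≈ 1935.6 → 1936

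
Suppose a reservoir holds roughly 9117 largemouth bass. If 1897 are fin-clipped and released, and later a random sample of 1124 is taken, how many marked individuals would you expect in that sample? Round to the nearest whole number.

Expected recaptures E[R] = M·C / N.
E[R] = 1897 × 1124 / 9117 = 2132228 / 9117 ≈ 233.9 → 234

expected recaptures ≈ 234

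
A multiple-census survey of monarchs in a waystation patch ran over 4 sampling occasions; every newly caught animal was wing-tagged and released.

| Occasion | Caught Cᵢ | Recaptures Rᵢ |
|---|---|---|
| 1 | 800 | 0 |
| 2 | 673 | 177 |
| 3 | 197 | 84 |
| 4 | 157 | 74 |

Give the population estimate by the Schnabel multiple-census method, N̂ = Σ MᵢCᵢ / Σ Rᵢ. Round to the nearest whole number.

Marked at large before each occasion: Mᵢ = Σⱼ<ᵢ (Cⱼ − Rⱼ) → M1=0, M2=800, M3=1296, M4=1409
Σ MᵢCᵢ = 0·800 + 800·673 + 1296·197 + 1409·157 = 0 + 538400 + 255312 + 221213 = 1014925
Σ Rᵢ = 0 + 177 + 84 + 74 = 335
N̂ = 1014925 / 335 ≈ 3029.6 → 3030

N ≈ 3030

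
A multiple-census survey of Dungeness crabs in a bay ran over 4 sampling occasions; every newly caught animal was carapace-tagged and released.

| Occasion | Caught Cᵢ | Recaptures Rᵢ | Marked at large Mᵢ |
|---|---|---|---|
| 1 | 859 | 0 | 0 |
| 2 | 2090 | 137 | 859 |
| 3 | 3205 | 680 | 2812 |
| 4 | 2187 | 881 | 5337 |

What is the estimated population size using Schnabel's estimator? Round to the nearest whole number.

Σ MᵢCᵢ = 0·859 + 859·2090 + 2812·3205 + 5337·2187 = 0 + 1795310 + 9012460 + 11672019 = 22479789
Σ Rᵢ = 0 + 137 + 680 + 881 = 1698
N̂ = 22479789 / 1698 ≈ 13239.0 → 13239

N ≈ 13,239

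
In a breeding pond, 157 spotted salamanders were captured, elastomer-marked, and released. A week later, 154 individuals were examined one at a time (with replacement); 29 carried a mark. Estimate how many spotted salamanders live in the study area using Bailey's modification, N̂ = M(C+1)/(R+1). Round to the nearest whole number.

N ≈ 811

N̂ = 157·(154+1)/(29+1) = 157·155/30 = 24335/30 ≈ 811.2 → 811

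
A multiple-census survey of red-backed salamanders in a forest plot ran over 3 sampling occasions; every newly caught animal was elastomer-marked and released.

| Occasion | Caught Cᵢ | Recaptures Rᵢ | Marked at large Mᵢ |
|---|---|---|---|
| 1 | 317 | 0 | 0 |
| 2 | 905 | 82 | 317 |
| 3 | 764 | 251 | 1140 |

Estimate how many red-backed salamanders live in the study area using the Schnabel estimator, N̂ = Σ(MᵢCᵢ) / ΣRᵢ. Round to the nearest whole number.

Σ MᵢCᵢ = 0·317 + 317·905 + 1140·764 = 0 + 286885 + 870960 = 1157845
Σ Rᵢ = 0 + 82 + 251 = 333
N̂ = 1157845 / 333 ≈ 3477.0 → 3477

N ≈ 3477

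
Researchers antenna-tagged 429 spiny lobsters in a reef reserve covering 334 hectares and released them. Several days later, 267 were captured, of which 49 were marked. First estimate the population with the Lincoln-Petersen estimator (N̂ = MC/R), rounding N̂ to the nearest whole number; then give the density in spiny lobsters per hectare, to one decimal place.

density ≈ 7.0 spiny lobsters per hectare

N̂ = 429·267/49 = 114543/49 ≈ 2337.6 → 2338
Density = N̂ / area = 2338 / 334 = 7.0 per hectare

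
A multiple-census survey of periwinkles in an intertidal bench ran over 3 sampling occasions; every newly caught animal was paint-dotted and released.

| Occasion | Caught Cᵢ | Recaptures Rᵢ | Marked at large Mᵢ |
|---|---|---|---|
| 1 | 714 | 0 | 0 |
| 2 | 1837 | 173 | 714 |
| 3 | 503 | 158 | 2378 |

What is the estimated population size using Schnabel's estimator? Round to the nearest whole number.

Σ MᵢCᵢ = 0·714 + 714·1837 + 2378·503 = 0 + 1311618 + 1196134 = 2507752
Σ Rᵢ = 0 + 173 + 158 = 331
N̂ = 2507752 / 331 ≈ 7576.3 → 7576

N ≈ 7576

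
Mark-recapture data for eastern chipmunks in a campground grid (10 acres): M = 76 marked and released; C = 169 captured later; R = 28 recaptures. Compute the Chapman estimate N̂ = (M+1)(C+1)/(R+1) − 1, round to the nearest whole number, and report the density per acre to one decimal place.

N̂ = 77·170/29 − 1 = 13090/29 − 1 ≈ 450.4 → 450
Density = N̂ / area = 450 / 10 = 45.0 per acre

density ≈ 45.0 eastern chipmunks per acre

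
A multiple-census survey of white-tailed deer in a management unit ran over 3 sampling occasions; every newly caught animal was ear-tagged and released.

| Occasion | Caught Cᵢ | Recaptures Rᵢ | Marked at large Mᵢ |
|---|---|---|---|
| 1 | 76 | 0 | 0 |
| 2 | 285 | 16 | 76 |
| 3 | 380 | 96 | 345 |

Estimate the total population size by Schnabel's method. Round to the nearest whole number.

Σ MᵢCᵢ = 0·76 + 76·285 + 345·380 = 0 + 21660 + 131100 = 152760
Σ Rᵢ = 0 + 16 + 96 = 112
N̂ = 152760 / 112 ≈ 1363.9 → 1364

N ≈ 1364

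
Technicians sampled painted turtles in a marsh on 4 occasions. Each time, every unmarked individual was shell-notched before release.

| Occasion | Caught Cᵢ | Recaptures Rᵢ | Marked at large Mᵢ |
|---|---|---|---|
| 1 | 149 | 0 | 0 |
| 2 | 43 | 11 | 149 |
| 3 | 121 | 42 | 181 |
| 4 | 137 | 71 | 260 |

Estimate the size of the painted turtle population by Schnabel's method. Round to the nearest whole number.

Σ MᵢCᵢ = 0·149 + 149·43 + 181·121 + 260·137 = 0 + 6407 + 21901 + 35620 = 63928
Σ Rᵢ = 0 + 11 + 42 + 71 = 124
N̂ = 63928 / 124 ≈ 515.5 → 516

N ≈ 516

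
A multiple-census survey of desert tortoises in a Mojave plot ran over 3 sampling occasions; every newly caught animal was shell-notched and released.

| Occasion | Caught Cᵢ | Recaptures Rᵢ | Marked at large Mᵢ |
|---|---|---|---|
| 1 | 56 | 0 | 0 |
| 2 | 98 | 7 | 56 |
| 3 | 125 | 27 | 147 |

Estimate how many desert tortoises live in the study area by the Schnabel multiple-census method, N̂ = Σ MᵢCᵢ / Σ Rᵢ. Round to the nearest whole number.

Σ MᵢCᵢ = 0·56 + 56·98 + 147·125 = 0 + 5488 + 18375 = 23863
Σ Rᵢ = 0 + 7 + 27 = 34
N̂ = 23863 / 34 ≈ 701.9 → 702

N ≈ 702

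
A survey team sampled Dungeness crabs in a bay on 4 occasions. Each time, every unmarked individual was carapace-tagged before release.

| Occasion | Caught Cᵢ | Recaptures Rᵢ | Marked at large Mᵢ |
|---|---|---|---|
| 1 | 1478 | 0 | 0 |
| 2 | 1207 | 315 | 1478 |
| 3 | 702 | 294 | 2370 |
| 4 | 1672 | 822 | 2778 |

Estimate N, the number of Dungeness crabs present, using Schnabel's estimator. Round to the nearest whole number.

N ≈ 5655

Σ MᵢCᵢ = 0·1478 + 1478·1207 + 2370·702 + 2778·1672 = 0 + 1783946 + 1663740 + 4644816 = 8092502
Σ Rᵢ = 0 + 315 + 294 + 822 = 1431
N̂ = 8092502 / 1431 ≈ 5655.1 → 5655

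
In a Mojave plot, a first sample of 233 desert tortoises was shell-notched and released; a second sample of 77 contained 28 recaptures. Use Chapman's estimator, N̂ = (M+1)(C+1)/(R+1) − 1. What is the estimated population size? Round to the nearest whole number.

N̂ = (233+1)(77+1)/(28+1) − 1 = 234·78/29 − 1
= 18252/29 − 1 ≈ 629.4 − 1 ≈ 628.4 → 628

N ≈ 628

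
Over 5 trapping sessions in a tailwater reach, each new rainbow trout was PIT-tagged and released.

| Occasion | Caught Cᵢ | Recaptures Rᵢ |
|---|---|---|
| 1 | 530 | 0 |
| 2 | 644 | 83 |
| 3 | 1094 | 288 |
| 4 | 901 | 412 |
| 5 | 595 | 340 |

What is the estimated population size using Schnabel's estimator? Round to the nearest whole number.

N ≈ 4153

Marked at large before each occasion: Mᵢ = Σⱼ<ᵢ (Cⱼ − Rⱼ) → M1=0, M2=530, M3=1091, M4=1897, M5=2386
Σ MᵢCᵢ = 0·530 + 530·644 + 1091·1094 + 1897·901 + 2386·595 = 0 + 341320 + 1193554 + 1709197 + 1419670 = 4663741
Σ Rᵢ = 0 + 83 + 288 + 412 + 340 = 1123
N̂ = 4663741 / 1123 ≈ 4152.9 → 4153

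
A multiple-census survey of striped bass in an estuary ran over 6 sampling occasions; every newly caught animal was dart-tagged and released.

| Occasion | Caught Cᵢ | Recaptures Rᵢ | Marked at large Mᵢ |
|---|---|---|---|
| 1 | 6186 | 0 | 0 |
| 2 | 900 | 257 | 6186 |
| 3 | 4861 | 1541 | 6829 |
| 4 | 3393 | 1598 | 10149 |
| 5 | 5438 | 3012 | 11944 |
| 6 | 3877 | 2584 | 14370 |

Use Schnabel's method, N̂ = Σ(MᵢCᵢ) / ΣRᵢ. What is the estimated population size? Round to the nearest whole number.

Σ MᵢCᵢ = 0·6186 + 6186·900 + 6829·4861 + 10149·3393 + 11944·5438 + 14370·3877 = 0 + 5567400 + 33195769 + 34435557 + 64951472 + 55712490 = 193862688
Σ Rᵢ = 0 + 257 + 1541 + 1598 + 3012 + 2584 = 8992
N̂ = 193862688 / 8992 ≈ 21559.46 → 21559

N ≈ 21,559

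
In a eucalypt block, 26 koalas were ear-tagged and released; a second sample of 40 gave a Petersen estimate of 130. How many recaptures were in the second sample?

From N = M·C/R: R = M·C / N = 26·40 / 130 = 1040 / 130 = 8.

R = 8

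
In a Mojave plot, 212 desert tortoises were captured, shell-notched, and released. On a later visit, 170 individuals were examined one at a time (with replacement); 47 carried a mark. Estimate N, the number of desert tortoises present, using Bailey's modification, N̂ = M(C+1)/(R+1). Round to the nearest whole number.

N̂ = 212·(170+1)/(47+1) = 212·171/48 = 36252/48 ≈ 755.2 → 755

N ≈ 755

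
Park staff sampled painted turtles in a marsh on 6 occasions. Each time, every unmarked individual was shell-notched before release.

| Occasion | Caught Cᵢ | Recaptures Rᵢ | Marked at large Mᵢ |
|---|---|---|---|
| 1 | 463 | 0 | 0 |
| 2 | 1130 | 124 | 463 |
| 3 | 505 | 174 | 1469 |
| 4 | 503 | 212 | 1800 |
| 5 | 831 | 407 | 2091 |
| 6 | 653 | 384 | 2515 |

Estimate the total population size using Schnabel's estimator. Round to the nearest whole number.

N ≈ 4266

Σ MᵢCᵢ = 0·463 + 463·1130 + 1469·505 + 1800·503 + 2091·831 + 2515·653 = 0 + 523190 + 741845 + 905400 + 1737621 + 1642295 = 5550351
Σ Rᵢ = 0 + 124 + 174 + 212 + 407 + 384 = 1301
N̂ = 5550351 / 1301 ≈ 4266.2 → 4266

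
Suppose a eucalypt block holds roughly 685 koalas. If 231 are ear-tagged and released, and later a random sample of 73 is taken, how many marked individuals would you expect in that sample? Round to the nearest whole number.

Expected recaptures E[R] = M·C / N.
E[R] = 231 × 73 / 685 = 16863 / 685 ≈ 24.6 → 25

expected recaptures ≈ 25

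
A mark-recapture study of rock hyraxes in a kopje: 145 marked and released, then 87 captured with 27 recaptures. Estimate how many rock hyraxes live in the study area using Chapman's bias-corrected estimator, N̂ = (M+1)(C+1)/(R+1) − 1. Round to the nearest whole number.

N ≈ 458

N̂ = (145+1)(87+1)/(27+1) − 1 = 146·88/28 − 1
= 12848/28 − 1 ≈ 458.9 − 1 ≈ 457.9 → 458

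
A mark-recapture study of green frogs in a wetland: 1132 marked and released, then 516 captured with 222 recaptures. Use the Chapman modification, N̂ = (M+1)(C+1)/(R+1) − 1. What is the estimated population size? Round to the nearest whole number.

N̂ = (1132+1)(516+1)/(222+1) − 1 = 1133·517/223 − 1
= 585761/223 − 1 ≈ 2626.7 − 1 ≈ 2625.7 → 2626

N ≈ 2626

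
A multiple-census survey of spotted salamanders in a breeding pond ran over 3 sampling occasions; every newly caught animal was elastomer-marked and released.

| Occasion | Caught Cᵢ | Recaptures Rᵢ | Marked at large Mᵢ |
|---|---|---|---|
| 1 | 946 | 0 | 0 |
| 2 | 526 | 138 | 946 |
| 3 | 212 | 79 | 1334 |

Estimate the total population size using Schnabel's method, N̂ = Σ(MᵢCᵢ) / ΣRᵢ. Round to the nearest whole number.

N ≈ 3596

Σ MᵢCᵢ = 0·946 + 946·526 + 1334·212 = 0 + 497596 + 282808 = 780404
Σ Rᵢ = 0 + 138 + 79 = 217
N̂ = 780404 / 217 ≈ 3596.3 → 3596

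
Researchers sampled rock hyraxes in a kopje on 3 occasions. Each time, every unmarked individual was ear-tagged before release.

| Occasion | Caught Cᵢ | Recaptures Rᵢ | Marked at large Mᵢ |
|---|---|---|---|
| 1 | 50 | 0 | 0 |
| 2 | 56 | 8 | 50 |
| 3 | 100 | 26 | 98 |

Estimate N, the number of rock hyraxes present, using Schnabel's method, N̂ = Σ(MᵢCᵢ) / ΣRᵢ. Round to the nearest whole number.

Σ MᵢCᵢ = 0·50 + 50·56 + 98·100 = 0 + 2800 + 9800 = 12600
Σ Rᵢ = 0 + 8 + 26 = 34
N̂ = 12600 / 34 ≈ 370.6 → 371

N ≈ 371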